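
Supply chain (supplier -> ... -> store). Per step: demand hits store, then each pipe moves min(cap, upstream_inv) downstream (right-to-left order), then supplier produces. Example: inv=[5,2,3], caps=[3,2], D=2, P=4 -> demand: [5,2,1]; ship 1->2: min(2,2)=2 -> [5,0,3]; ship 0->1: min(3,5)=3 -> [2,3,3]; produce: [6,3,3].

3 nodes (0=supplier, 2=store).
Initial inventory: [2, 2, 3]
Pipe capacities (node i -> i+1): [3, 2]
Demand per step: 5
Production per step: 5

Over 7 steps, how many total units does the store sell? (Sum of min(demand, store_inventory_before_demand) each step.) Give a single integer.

Answer: 15

Derivation:
Step 1: sold=3 (running total=3) -> [5 2 2]
Step 2: sold=2 (running total=5) -> [7 3 2]
Step 3: sold=2 (running total=7) -> [9 4 2]
Step 4: sold=2 (running total=9) -> [11 5 2]
Step 5: sold=2 (running total=11) -> [13 6 2]
Step 6: sold=2 (running total=13) -> [15 7 2]
Step 7: sold=2 (running total=15) -> [17 8 2]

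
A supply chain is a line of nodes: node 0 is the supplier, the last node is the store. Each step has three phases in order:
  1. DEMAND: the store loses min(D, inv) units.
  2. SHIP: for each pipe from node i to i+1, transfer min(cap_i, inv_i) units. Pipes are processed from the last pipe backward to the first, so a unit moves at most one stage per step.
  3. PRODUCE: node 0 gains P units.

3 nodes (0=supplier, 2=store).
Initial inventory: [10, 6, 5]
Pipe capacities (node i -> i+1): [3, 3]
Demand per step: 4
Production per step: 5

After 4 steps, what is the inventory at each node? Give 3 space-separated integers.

Step 1: demand=4,sold=4 ship[1->2]=3 ship[0->1]=3 prod=5 -> inv=[12 6 4]
Step 2: demand=4,sold=4 ship[1->2]=3 ship[0->1]=3 prod=5 -> inv=[14 6 3]
Step 3: demand=4,sold=3 ship[1->2]=3 ship[0->1]=3 prod=5 -> inv=[16 6 3]
Step 4: demand=4,sold=3 ship[1->2]=3 ship[0->1]=3 prod=5 -> inv=[18 6 3]

18 6 3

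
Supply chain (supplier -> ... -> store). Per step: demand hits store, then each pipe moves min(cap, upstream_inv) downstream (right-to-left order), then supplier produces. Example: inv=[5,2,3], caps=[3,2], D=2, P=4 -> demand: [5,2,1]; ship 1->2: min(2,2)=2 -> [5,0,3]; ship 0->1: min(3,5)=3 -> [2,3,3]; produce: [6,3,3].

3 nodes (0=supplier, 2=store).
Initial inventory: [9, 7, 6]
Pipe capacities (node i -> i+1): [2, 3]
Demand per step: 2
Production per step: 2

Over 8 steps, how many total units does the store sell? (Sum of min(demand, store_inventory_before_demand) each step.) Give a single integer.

Step 1: sold=2 (running total=2) -> [9 6 7]
Step 2: sold=2 (running total=4) -> [9 5 8]
Step 3: sold=2 (running total=6) -> [9 4 9]
Step 4: sold=2 (running total=8) -> [9 3 10]
Step 5: sold=2 (running total=10) -> [9 2 11]
Step 6: sold=2 (running total=12) -> [9 2 11]
Step 7: sold=2 (running total=14) -> [9 2 11]
Step 8: sold=2 (running total=16) -> [9 2 11]

Answer: 16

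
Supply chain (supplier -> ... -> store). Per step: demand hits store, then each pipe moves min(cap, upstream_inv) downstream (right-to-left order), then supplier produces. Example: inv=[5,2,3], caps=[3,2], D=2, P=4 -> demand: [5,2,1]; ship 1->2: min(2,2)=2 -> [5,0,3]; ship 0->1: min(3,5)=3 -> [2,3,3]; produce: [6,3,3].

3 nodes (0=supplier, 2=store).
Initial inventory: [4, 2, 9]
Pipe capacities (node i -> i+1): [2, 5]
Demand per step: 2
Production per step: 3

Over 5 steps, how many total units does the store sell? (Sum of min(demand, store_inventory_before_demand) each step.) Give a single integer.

Answer: 10

Derivation:
Step 1: sold=2 (running total=2) -> [5 2 9]
Step 2: sold=2 (running total=4) -> [6 2 9]
Step 3: sold=2 (running total=6) -> [7 2 9]
Step 4: sold=2 (running total=8) -> [8 2 9]
Step 5: sold=2 (running total=10) -> [9 2 9]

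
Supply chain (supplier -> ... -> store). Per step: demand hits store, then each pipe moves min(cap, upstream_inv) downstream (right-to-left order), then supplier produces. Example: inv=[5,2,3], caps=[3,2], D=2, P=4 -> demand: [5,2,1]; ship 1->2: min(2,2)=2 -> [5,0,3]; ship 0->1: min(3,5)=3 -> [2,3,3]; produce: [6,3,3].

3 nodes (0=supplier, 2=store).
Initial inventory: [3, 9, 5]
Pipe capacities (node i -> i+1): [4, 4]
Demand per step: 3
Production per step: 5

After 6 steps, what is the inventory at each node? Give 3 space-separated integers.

Step 1: demand=3,sold=3 ship[1->2]=4 ship[0->1]=3 prod=5 -> inv=[5 8 6]
Step 2: demand=3,sold=3 ship[1->2]=4 ship[0->1]=4 prod=5 -> inv=[6 8 7]
Step 3: demand=3,sold=3 ship[1->2]=4 ship[0->1]=4 prod=5 -> inv=[7 8 8]
Step 4: demand=3,sold=3 ship[1->2]=4 ship[0->1]=4 prod=5 -> inv=[8 8 9]
Step 5: demand=3,sold=3 ship[1->2]=4 ship[0->1]=4 prod=5 -> inv=[9 8 10]
Step 6: demand=3,sold=3 ship[1->2]=4 ship[0->1]=4 prod=5 -> inv=[10 8 11]

10 8 11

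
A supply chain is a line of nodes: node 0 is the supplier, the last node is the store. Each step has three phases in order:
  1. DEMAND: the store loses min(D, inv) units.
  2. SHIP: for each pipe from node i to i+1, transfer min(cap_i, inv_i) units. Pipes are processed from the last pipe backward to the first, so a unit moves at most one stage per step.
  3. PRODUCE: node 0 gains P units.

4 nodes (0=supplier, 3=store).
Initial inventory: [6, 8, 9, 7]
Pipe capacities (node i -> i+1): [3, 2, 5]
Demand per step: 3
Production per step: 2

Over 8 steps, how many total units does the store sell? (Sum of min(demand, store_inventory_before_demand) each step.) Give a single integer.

Step 1: sold=3 (running total=3) -> [5 9 6 9]
Step 2: sold=3 (running total=6) -> [4 10 3 11]
Step 3: sold=3 (running total=9) -> [3 11 2 11]
Step 4: sold=3 (running total=12) -> [2 12 2 10]
Step 5: sold=3 (running total=15) -> [2 12 2 9]
Step 6: sold=3 (running total=18) -> [2 12 2 8]
Step 7: sold=3 (running total=21) -> [2 12 2 7]
Step 8: sold=3 (running total=24) -> [2 12 2 6]

Answer: 24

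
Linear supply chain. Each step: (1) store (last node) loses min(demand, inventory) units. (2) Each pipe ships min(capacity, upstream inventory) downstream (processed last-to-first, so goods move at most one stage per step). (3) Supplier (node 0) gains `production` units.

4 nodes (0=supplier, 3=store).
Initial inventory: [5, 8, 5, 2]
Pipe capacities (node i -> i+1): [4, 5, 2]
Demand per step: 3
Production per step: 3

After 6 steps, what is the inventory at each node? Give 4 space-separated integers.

Step 1: demand=3,sold=2 ship[2->3]=2 ship[1->2]=5 ship[0->1]=4 prod=3 -> inv=[4 7 8 2]
Step 2: demand=3,sold=2 ship[2->3]=2 ship[1->2]=5 ship[0->1]=4 prod=3 -> inv=[3 6 11 2]
Step 3: demand=3,sold=2 ship[2->3]=2 ship[1->2]=5 ship[0->1]=3 prod=3 -> inv=[3 4 14 2]
Step 4: demand=3,sold=2 ship[2->3]=2 ship[1->2]=4 ship[0->1]=3 prod=3 -> inv=[3 3 16 2]
Step 5: demand=3,sold=2 ship[2->3]=2 ship[1->2]=3 ship[0->1]=3 prod=3 -> inv=[3 3 17 2]
Step 6: demand=3,sold=2 ship[2->3]=2 ship[1->2]=3 ship[0->1]=3 prod=3 -> inv=[3 3 18 2]

3 3 18 2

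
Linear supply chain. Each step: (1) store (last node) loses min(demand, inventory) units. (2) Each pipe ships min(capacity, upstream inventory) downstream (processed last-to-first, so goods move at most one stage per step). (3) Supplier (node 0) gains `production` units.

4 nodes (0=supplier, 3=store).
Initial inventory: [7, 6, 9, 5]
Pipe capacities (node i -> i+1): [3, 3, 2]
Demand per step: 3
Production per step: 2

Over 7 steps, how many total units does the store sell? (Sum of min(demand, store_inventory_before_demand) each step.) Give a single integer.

Step 1: sold=3 (running total=3) -> [6 6 10 4]
Step 2: sold=3 (running total=6) -> [5 6 11 3]
Step 3: sold=3 (running total=9) -> [4 6 12 2]
Step 4: sold=2 (running total=11) -> [3 6 13 2]
Step 5: sold=2 (running total=13) -> [2 6 14 2]
Step 6: sold=2 (running total=15) -> [2 5 15 2]
Step 7: sold=2 (running total=17) -> [2 4 16 2]

Answer: 17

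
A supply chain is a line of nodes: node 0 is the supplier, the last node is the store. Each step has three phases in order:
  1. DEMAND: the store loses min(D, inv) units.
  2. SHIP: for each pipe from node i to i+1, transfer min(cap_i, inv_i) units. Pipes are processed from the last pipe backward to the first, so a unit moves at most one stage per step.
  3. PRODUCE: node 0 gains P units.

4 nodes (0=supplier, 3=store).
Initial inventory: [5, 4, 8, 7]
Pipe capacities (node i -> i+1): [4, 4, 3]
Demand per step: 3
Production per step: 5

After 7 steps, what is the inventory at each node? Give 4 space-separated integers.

Step 1: demand=3,sold=3 ship[2->3]=3 ship[1->2]=4 ship[0->1]=4 prod=5 -> inv=[6 4 9 7]
Step 2: demand=3,sold=3 ship[2->3]=3 ship[1->2]=4 ship[0->1]=4 prod=5 -> inv=[7 4 10 7]
Step 3: demand=3,sold=3 ship[2->3]=3 ship[1->2]=4 ship[0->1]=4 prod=5 -> inv=[8 4 11 7]
Step 4: demand=3,sold=3 ship[2->3]=3 ship[1->2]=4 ship[0->1]=4 prod=5 -> inv=[9 4 12 7]
Step 5: demand=3,sold=3 ship[2->3]=3 ship[1->2]=4 ship[0->1]=4 prod=5 -> inv=[10 4 13 7]
Step 6: demand=3,sold=3 ship[2->3]=3 ship[1->2]=4 ship[0->1]=4 prod=5 -> inv=[11 4 14 7]
Step 7: demand=3,sold=3 ship[2->3]=3 ship[1->2]=4 ship[0->1]=4 prod=5 -> inv=[12 4 15 7]

12 4 15 7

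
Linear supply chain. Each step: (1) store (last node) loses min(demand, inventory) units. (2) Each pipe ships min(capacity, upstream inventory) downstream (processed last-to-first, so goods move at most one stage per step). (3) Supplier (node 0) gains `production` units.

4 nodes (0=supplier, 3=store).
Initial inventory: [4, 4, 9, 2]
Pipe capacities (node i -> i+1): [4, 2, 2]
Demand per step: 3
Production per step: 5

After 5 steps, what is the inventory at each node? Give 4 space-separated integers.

Step 1: demand=3,sold=2 ship[2->3]=2 ship[1->2]=2 ship[0->1]=4 prod=5 -> inv=[5 6 9 2]
Step 2: demand=3,sold=2 ship[2->3]=2 ship[1->2]=2 ship[0->1]=4 prod=5 -> inv=[6 8 9 2]
Step 3: demand=3,sold=2 ship[2->3]=2 ship[1->2]=2 ship[0->1]=4 prod=5 -> inv=[7 10 9 2]
Step 4: demand=3,sold=2 ship[2->3]=2 ship[1->2]=2 ship[0->1]=4 prod=5 -> inv=[8 12 9 2]
Step 5: demand=3,sold=2 ship[2->3]=2 ship[1->2]=2 ship[0->1]=4 prod=5 -> inv=[9 14 9 2]

9 14 9 2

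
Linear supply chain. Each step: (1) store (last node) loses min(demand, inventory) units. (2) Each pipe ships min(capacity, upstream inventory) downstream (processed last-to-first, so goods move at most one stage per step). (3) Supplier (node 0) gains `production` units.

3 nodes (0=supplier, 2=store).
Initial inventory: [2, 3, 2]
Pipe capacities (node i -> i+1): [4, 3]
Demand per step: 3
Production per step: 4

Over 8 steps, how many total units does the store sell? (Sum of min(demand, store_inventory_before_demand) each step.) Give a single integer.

Step 1: sold=2 (running total=2) -> [4 2 3]
Step 2: sold=3 (running total=5) -> [4 4 2]
Step 3: sold=2 (running total=7) -> [4 5 3]
Step 4: sold=3 (running total=10) -> [4 6 3]
Step 5: sold=3 (running total=13) -> [4 7 3]
Step 6: sold=3 (running total=16) -> [4 8 3]
Step 7: sold=3 (running total=19) -> [4 9 3]
Step 8: sold=3 (running total=22) -> [4 10 3]

Answer: 22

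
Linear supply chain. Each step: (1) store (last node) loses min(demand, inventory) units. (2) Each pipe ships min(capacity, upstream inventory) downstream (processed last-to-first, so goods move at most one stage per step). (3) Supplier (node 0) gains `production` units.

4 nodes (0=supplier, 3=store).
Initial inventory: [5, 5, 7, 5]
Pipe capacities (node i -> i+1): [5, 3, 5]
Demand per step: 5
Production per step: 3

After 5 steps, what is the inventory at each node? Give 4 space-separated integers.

Step 1: demand=5,sold=5 ship[2->3]=5 ship[1->2]=3 ship[0->1]=5 prod=3 -> inv=[3 7 5 5]
Step 2: demand=5,sold=5 ship[2->3]=5 ship[1->2]=3 ship[0->1]=3 prod=3 -> inv=[3 7 3 5]
Step 3: demand=5,sold=5 ship[2->3]=3 ship[1->2]=3 ship[0->1]=3 prod=3 -> inv=[3 7 3 3]
Step 4: demand=5,sold=3 ship[2->3]=3 ship[1->2]=3 ship[0->1]=3 prod=3 -> inv=[3 7 3 3]
Step 5: demand=5,sold=3 ship[2->3]=3 ship[1->2]=3 ship[0->1]=3 prod=3 -> inv=[3 7 3 3]

3 7 3 3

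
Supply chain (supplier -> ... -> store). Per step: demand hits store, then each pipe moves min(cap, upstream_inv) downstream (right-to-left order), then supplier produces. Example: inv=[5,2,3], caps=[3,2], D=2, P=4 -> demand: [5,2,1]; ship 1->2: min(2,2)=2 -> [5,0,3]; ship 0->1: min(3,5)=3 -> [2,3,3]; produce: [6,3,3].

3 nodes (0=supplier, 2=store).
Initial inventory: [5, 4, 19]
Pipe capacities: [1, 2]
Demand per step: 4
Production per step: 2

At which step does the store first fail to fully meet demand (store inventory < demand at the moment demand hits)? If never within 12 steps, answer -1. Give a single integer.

Step 1: demand=4,sold=4 ship[1->2]=2 ship[0->1]=1 prod=2 -> [6 3 17]
Step 2: demand=4,sold=4 ship[1->2]=2 ship[0->1]=1 prod=2 -> [7 2 15]
Step 3: demand=4,sold=4 ship[1->2]=2 ship[0->1]=1 prod=2 -> [8 1 13]
Step 4: demand=4,sold=4 ship[1->2]=1 ship[0->1]=1 prod=2 -> [9 1 10]
Step 5: demand=4,sold=4 ship[1->2]=1 ship[0->1]=1 prod=2 -> [10 1 7]
Step 6: demand=4,sold=4 ship[1->2]=1 ship[0->1]=1 prod=2 -> [11 1 4]
Step 7: demand=4,sold=4 ship[1->2]=1 ship[0->1]=1 prod=2 -> [12 1 1]
Step 8: demand=4,sold=1 ship[1->2]=1 ship[0->1]=1 prod=2 -> [13 1 1]
Step 9: demand=4,sold=1 ship[1->2]=1 ship[0->1]=1 prod=2 -> [14 1 1]
Step 10: demand=4,sold=1 ship[1->2]=1 ship[0->1]=1 prod=2 -> [15 1 1]
Step 11: demand=4,sold=1 ship[1->2]=1 ship[0->1]=1 prod=2 -> [16 1 1]
Step 12: demand=4,sold=1 ship[1->2]=1 ship[0->1]=1 prod=2 -> [17 1 1]
First stockout at step 8

8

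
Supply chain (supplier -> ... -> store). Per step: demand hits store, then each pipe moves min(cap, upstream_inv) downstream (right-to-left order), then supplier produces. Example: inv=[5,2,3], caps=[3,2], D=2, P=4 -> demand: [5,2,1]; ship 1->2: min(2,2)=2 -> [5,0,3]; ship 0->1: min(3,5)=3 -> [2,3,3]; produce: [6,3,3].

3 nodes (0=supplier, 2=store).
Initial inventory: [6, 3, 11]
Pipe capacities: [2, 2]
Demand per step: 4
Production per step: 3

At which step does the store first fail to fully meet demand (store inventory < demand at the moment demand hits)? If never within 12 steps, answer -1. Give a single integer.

Step 1: demand=4,sold=4 ship[1->2]=2 ship[0->1]=2 prod=3 -> [7 3 9]
Step 2: demand=4,sold=4 ship[1->2]=2 ship[0->1]=2 prod=3 -> [8 3 7]
Step 3: demand=4,sold=4 ship[1->2]=2 ship[0->1]=2 prod=3 -> [9 3 5]
Step 4: demand=4,sold=4 ship[1->2]=2 ship[0->1]=2 prod=3 -> [10 3 3]
Step 5: demand=4,sold=3 ship[1->2]=2 ship[0->1]=2 prod=3 -> [11 3 2]
Step 6: demand=4,sold=2 ship[1->2]=2 ship[0->1]=2 prod=3 -> [12 3 2]
Step 7: demand=4,sold=2 ship[1->2]=2 ship[0->1]=2 prod=3 -> [13 3 2]
Step 8: demand=4,sold=2 ship[1->2]=2 ship[0->1]=2 prod=3 -> [14 3 2]
Step 9: demand=4,sold=2 ship[1->2]=2 ship[0->1]=2 prod=3 -> [15 3 2]
Step 10: demand=4,sold=2 ship[1->2]=2 ship[0->1]=2 prod=3 -> [16 3 2]
Step 11: demand=4,sold=2 ship[1->2]=2 ship[0->1]=2 prod=3 -> [17 3 2]
Step 12: demand=4,sold=2 ship[1->2]=2 ship[0->1]=2 prod=3 -> [18 3 2]
First stockout at step 5

5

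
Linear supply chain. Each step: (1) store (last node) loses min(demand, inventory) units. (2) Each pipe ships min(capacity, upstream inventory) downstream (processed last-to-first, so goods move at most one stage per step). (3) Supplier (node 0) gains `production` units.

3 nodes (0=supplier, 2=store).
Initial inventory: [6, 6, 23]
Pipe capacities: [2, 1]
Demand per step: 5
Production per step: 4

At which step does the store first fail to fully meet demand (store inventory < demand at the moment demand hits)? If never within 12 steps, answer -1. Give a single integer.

Step 1: demand=5,sold=5 ship[1->2]=1 ship[0->1]=2 prod=4 -> [8 7 19]
Step 2: demand=5,sold=5 ship[1->2]=1 ship[0->1]=2 prod=4 -> [10 8 15]
Step 3: demand=5,sold=5 ship[1->2]=1 ship[0->1]=2 prod=4 -> [12 9 11]
Step 4: demand=5,sold=5 ship[1->2]=1 ship[0->1]=2 prod=4 -> [14 10 7]
Step 5: demand=5,sold=5 ship[1->2]=1 ship[0->1]=2 prod=4 -> [16 11 3]
Step 6: demand=5,sold=3 ship[1->2]=1 ship[0->1]=2 prod=4 -> [18 12 1]
Step 7: demand=5,sold=1 ship[1->2]=1 ship[0->1]=2 prod=4 -> [20 13 1]
Step 8: demand=5,sold=1 ship[1->2]=1 ship[0->1]=2 prod=4 -> [22 14 1]
Step 9: demand=5,sold=1 ship[1->2]=1 ship[0->1]=2 prod=4 -> [24 15 1]
Step 10: demand=5,sold=1 ship[1->2]=1 ship[0->1]=2 prod=4 -> [26 16 1]
Step 11: demand=5,sold=1 ship[1->2]=1 ship[0->1]=2 prod=4 -> [28 17 1]
Step 12: demand=5,sold=1 ship[1->2]=1 ship[0->1]=2 prod=4 -> [30 18 1]
First stockout at step 6

6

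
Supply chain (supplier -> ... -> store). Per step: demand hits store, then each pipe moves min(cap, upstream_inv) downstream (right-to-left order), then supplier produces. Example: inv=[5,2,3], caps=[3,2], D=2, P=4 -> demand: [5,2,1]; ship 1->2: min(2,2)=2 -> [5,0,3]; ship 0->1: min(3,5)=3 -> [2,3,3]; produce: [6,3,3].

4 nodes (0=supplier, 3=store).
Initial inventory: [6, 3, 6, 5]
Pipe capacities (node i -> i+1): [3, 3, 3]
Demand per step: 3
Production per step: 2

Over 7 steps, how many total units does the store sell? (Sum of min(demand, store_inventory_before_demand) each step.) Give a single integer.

Answer: 21

Derivation:
Step 1: sold=3 (running total=3) -> [5 3 6 5]
Step 2: sold=3 (running total=6) -> [4 3 6 5]
Step 3: sold=3 (running total=9) -> [3 3 6 5]
Step 4: sold=3 (running total=12) -> [2 3 6 5]
Step 5: sold=3 (running total=15) -> [2 2 6 5]
Step 6: sold=3 (running total=18) -> [2 2 5 5]
Step 7: sold=3 (running total=21) -> [2 2 4 5]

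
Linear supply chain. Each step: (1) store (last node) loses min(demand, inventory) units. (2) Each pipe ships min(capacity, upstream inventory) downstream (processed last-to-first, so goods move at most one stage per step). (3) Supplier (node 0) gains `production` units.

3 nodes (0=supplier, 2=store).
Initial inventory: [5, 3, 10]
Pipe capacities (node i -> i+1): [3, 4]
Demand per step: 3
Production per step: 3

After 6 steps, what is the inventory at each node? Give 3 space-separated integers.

Step 1: demand=3,sold=3 ship[1->2]=3 ship[0->1]=3 prod=3 -> inv=[5 3 10]
Step 2: demand=3,sold=3 ship[1->2]=3 ship[0->1]=3 prod=3 -> inv=[5 3 10]
Step 3: demand=3,sold=3 ship[1->2]=3 ship[0->1]=3 prod=3 -> inv=[5 3 10]
Step 4: demand=3,sold=3 ship[1->2]=3 ship[0->1]=3 prod=3 -> inv=[5 3 10]
Step 5: demand=3,sold=3 ship[1->2]=3 ship[0->1]=3 prod=3 -> inv=[5 3 10]
Step 6: demand=3,sold=3 ship[1->2]=3 ship[0->1]=3 prod=3 -> inv=[5 3 10]

5 3 10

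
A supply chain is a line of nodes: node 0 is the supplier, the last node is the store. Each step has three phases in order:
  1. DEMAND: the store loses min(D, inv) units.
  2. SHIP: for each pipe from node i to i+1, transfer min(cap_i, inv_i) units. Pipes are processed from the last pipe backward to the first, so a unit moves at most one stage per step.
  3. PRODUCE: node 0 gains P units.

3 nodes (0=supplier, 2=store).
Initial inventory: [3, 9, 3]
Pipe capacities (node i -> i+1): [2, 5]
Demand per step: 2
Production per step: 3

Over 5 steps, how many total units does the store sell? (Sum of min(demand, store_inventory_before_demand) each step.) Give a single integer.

Step 1: sold=2 (running total=2) -> [4 6 6]
Step 2: sold=2 (running total=4) -> [5 3 9]
Step 3: sold=2 (running total=6) -> [6 2 10]
Step 4: sold=2 (running total=8) -> [7 2 10]
Step 5: sold=2 (running total=10) -> [8 2 10]

Answer: 10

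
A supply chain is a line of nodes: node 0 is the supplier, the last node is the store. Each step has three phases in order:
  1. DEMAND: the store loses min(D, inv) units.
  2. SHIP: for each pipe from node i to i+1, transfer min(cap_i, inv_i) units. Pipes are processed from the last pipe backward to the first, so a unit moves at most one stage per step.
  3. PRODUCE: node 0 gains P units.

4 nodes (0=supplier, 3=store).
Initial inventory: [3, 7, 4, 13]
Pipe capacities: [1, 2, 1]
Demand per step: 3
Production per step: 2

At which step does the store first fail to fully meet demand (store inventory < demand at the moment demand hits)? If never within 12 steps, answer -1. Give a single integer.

Step 1: demand=3,sold=3 ship[2->3]=1 ship[1->2]=2 ship[0->1]=1 prod=2 -> [4 6 5 11]
Step 2: demand=3,sold=3 ship[2->3]=1 ship[1->2]=2 ship[0->1]=1 prod=2 -> [5 5 6 9]
Step 3: demand=3,sold=3 ship[2->3]=1 ship[1->2]=2 ship[0->1]=1 prod=2 -> [6 4 7 7]
Step 4: demand=3,sold=3 ship[2->3]=1 ship[1->2]=2 ship[0->1]=1 prod=2 -> [7 3 8 5]
Step 5: demand=3,sold=3 ship[2->3]=1 ship[1->2]=2 ship[0->1]=1 prod=2 -> [8 2 9 3]
Step 6: demand=3,sold=3 ship[2->3]=1 ship[1->2]=2 ship[0->1]=1 prod=2 -> [9 1 10 1]
Step 7: demand=3,sold=1 ship[2->3]=1 ship[1->2]=1 ship[0->1]=1 prod=2 -> [10 1 10 1]
Step 8: demand=3,sold=1 ship[2->3]=1 ship[1->2]=1 ship[0->1]=1 prod=2 -> [11 1 10 1]
Step 9: demand=3,sold=1 ship[2->3]=1 ship[1->2]=1 ship[0->1]=1 prod=2 -> [12 1 10 1]
Step 10: demand=3,sold=1 ship[2->3]=1 ship[1->2]=1 ship[0->1]=1 prod=2 -> [13 1 10 1]
Step 11: demand=3,sold=1 ship[2->3]=1 ship[1->2]=1 ship[0->1]=1 prod=2 -> [14 1 10 1]
Step 12: demand=3,sold=1 ship[2->3]=1 ship[1->2]=1 ship[0->1]=1 prod=2 -> [15 1 10 1]
First stockout at step 7

7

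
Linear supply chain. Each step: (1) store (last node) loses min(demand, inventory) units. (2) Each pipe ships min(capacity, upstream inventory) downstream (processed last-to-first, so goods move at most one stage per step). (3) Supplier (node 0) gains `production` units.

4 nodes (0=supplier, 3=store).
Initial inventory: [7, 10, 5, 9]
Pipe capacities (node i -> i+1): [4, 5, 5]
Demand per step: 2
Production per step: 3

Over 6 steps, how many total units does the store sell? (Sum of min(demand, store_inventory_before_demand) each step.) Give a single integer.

Answer: 12

Derivation:
Step 1: sold=2 (running total=2) -> [6 9 5 12]
Step 2: sold=2 (running total=4) -> [5 8 5 15]
Step 3: sold=2 (running total=6) -> [4 7 5 18]
Step 4: sold=2 (running total=8) -> [3 6 5 21]
Step 5: sold=2 (running total=10) -> [3 4 5 24]
Step 6: sold=2 (running total=12) -> [3 3 4 27]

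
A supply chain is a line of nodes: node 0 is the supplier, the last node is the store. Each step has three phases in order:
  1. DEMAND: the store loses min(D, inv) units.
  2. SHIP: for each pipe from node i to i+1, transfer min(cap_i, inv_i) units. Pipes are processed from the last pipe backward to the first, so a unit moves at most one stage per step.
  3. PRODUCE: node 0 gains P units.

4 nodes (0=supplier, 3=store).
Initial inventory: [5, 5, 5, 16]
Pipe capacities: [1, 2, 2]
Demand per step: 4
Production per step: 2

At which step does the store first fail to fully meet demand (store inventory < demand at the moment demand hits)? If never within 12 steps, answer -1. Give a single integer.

Step 1: demand=4,sold=4 ship[2->3]=2 ship[1->2]=2 ship[0->1]=1 prod=2 -> [6 4 5 14]
Step 2: demand=4,sold=4 ship[2->3]=2 ship[1->2]=2 ship[0->1]=1 prod=2 -> [7 3 5 12]
Step 3: demand=4,sold=4 ship[2->3]=2 ship[1->2]=2 ship[0->1]=1 prod=2 -> [8 2 5 10]
Step 4: demand=4,sold=4 ship[2->3]=2 ship[1->2]=2 ship[0->1]=1 prod=2 -> [9 1 5 8]
Step 5: demand=4,sold=4 ship[2->3]=2 ship[1->2]=1 ship[0->1]=1 prod=2 -> [10 1 4 6]
Step 6: demand=4,sold=4 ship[2->3]=2 ship[1->2]=1 ship[0->1]=1 prod=2 -> [11 1 3 4]
Step 7: demand=4,sold=4 ship[2->3]=2 ship[1->2]=1 ship[0->1]=1 prod=2 -> [12 1 2 2]
Step 8: demand=4,sold=2 ship[2->3]=2 ship[1->2]=1 ship[0->1]=1 prod=2 -> [13 1 1 2]
Step 9: demand=4,sold=2 ship[2->3]=1 ship[1->2]=1 ship[0->1]=1 prod=2 -> [14 1 1 1]
Step 10: demand=4,sold=1 ship[2->3]=1 ship[1->2]=1 ship[0->1]=1 prod=2 -> [15 1 1 1]
Step 11: demand=4,sold=1 ship[2->3]=1 ship[1->2]=1 ship[0->1]=1 prod=2 -> [16 1 1 1]
Step 12: demand=4,sold=1 ship[2->3]=1 ship[1->2]=1 ship[0->1]=1 prod=2 -> [17 1 1 1]
First stockout at step 8

8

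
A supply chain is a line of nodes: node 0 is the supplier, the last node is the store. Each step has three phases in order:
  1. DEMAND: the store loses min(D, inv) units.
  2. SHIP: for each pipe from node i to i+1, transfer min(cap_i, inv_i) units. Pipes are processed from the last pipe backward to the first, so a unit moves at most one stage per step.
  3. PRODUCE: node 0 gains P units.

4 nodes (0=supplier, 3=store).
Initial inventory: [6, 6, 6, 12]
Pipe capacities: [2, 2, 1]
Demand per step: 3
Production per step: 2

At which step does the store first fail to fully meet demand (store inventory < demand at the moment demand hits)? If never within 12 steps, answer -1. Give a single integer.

Step 1: demand=3,sold=3 ship[2->3]=1 ship[1->2]=2 ship[0->1]=2 prod=2 -> [6 6 7 10]
Step 2: demand=3,sold=3 ship[2->3]=1 ship[1->2]=2 ship[0->1]=2 prod=2 -> [6 6 8 8]
Step 3: demand=3,sold=3 ship[2->3]=1 ship[1->2]=2 ship[0->1]=2 prod=2 -> [6 6 9 6]
Step 4: demand=3,sold=3 ship[2->3]=1 ship[1->2]=2 ship[0->1]=2 prod=2 -> [6 6 10 4]
Step 5: demand=3,sold=3 ship[2->3]=1 ship[1->2]=2 ship[0->1]=2 prod=2 -> [6 6 11 2]
Step 6: demand=3,sold=2 ship[2->3]=1 ship[1->2]=2 ship[0->1]=2 prod=2 -> [6 6 12 1]
Step 7: demand=3,sold=1 ship[2->3]=1 ship[1->2]=2 ship[0->1]=2 prod=2 -> [6 6 13 1]
Step 8: demand=3,sold=1 ship[2->3]=1 ship[1->2]=2 ship[0->1]=2 prod=2 -> [6 6 14 1]
Step 9: demand=3,sold=1 ship[2->3]=1 ship[1->2]=2 ship[0->1]=2 prod=2 -> [6 6 15 1]
Step 10: demand=3,sold=1 ship[2->3]=1 ship[1->2]=2 ship[0->1]=2 prod=2 -> [6 6 16 1]
Step 11: demand=3,sold=1 ship[2->3]=1 ship[1->2]=2 ship[0->1]=2 prod=2 -> [6 6 17 1]
Step 12: demand=3,sold=1 ship[2->3]=1 ship[1->2]=2 ship[0->1]=2 prod=2 -> [6 6 18 1]
First stockout at step 6

6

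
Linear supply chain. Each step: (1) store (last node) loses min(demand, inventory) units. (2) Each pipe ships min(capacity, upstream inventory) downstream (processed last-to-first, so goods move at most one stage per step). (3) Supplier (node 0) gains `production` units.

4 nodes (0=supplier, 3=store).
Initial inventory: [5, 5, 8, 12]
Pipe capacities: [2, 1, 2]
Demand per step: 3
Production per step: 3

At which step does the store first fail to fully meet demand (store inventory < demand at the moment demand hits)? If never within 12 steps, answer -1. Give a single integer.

Step 1: demand=3,sold=3 ship[2->3]=2 ship[1->2]=1 ship[0->1]=2 prod=3 -> [6 6 7 11]
Step 2: demand=3,sold=3 ship[2->3]=2 ship[1->2]=1 ship[0->1]=2 prod=3 -> [7 7 6 10]
Step 3: demand=3,sold=3 ship[2->3]=2 ship[1->2]=1 ship[0->1]=2 prod=3 -> [8 8 5 9]
Step 4: demand=3,sold=3 ship[2->3]=2 ship[1->2]=1 ship[0->1]=2 prod=3 -> [9 9 4 8]
Step 5: demand=3,sold=3 ship[2->3]=2 ship[1->2]=1 ship[0->1]=2 prod=3 -> [10 10 3 7]
Step 6: demand=3,sold=3 ship[2->3]=2 ship[1->2]=1 ship[0->1]=2 prod=3 -> [11 11 2 6]
Step 7: demand=3,sold=3 ship[2->3]=2 ship[1->2]=1 ship[0->1]=2 prod=3 -> [12 12 1 5]
Step 8: demand=3,sold=3 ship[2->3]=1 ship[1->2]=1 ship[0->1]=2 prod=3 -> [13 13 1 3]
Step 9: demand=3,sold=3 ship[2->3]=1 ship[1->2]=1 ship[0->1]=2 prod=3 -> [14 14 1 1]
Step 10: demand=3,sold=1 ship[2->3]=1 ship[1->2]=1 ship[0->1]=2 prod=3 -> [15 15 1 1]
Step 11: demand=3,sold=1 ship[2->3]=1 ship[1->2]=1 ship[0->1]=2 prod=3 -> [16 16 1 1]
Step 12: demand=3,sold=1 ship[2->3]=1 ship[1->2]=1 ship[0->1]=2 prod=3 -> [17 17 1 1]
First stockout at step 10

10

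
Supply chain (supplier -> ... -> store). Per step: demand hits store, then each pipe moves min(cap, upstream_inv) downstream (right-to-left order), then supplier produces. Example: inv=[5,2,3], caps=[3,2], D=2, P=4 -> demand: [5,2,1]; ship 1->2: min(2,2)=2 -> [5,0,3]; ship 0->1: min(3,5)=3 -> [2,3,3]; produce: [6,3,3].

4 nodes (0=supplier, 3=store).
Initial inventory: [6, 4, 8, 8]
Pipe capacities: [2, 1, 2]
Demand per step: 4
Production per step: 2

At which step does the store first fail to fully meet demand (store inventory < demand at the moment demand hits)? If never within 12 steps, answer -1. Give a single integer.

Step 1: demand=4,sold=4 ship[2->3]=2 ship[1->2]=1 ship[0->1]=2 prod=2 -> [6 5 7 6]
Step 2: demand=4,sold=4 ship[2->3]=2 ship[1->2]=1 ship[0->1]=2 prod=2 -> [6 6 6 4]
Step 3: demand=4,sold=4 ship[2->3]=2 ship[1->2]=1 ship[0->1]=2 prod=2 -> [6 7 5 2]
Step 4: demand=4,sold=2 ship[2->3]=2 ship[1->2]=1 ship[0->1]=2 prod=2 -> [6 8 4 2]
Step 5: demand=4,sold=2 ship[2->3]=2 ship[1->2]=1 ship[0->1]=2 prod=2 -> [6 9 3 2]
Step 6: demand=4,sold=2 ship[2->3]=2 ship[1->2]=1 ship[0->1]=2 prod=2 -> [6 10 2 2]
Step 7: demand=4,sold=2 ship[2->3]=2 ship[1->2]=1 ship[0->1]=2 prod=2 -> [6 11 1 2]
Step 8: demand=4,sold=2 ship[2->3]=1 ship[1->2]=1 ship[0->1]=2 prod=2 -> [6 12 1 1]
Step 9: demand=4,sold=1 ship[2->3]=1 ship[1->2]=1 ship[0->1]=2 prod=2 -> [6 13 1 1]
Step 10: demand=4,sold=1 ship[2->3]=1 ship[1->2]=1 ship[0->1]=2 prod=2 -> [6 14 1 1]
Step 11: demand=4,sold=1 ship[2->3]=1 ship[1->2]=1 ship[0->1]=2 prod=2 -> [6 15 1 1]
Step 12: demand=4,sold=1 ship[2->3]=1 ship[1->2]=1 ship[0->1]=2 prod=2 -> [6 16 1 1]
First stockout at step 4

4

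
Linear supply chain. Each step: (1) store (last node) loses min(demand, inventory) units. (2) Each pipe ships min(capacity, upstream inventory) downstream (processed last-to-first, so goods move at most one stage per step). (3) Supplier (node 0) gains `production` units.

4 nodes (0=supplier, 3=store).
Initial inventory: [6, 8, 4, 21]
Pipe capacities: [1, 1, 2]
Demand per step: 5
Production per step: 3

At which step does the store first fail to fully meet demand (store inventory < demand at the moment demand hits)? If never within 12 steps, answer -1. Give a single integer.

Step 1: demand=5,sold=5 ship[2->3]=2 ship[1->2]=1 ship[0->1]=1 prod=3 -> [8 8 3 18]
Step 2: demand=5,sold=5 ship[2->3]=2 ship[1->2]=1 ship[0->1]=1 prod=3 -> [10 8 2 15]
Step 3: demand=5,sold=5 ship[2->3]=2 ship[1->2]=1 ship[0->1]=1 prod=3 -> [12 8 1 12]
Step 4: demand=5,sold=5 ship[2->3]=1 ship[1->2]=1 ship[0->1]=1 prod=3 -> [14 8 1 8]
Step 5: demand=5,sold=5 ship[2->3]=1 ship[1->2]=1 ship[0->1]=1 prod=3 -> [16 8 1 4]
Step 6: demand=5,sold=4 ship[2->3]=1 ship[1->2]=1 ship[0->1]=1 prod=3 -> [18 8 1 1]
Step 7: demand=5,sold=1 ship[2->3]=1 ship[1->2]=1 ship[0->1]=1 prod=3 -> [20 8 1 1]
Step 8: demand=5,sold=1 ship[2->3]=1 ship[1->2]=1 ship[0->1]=1 prod=3 -> [22 8 1 1]
Step 9: demand=5,sold=1 ship[2->3]=1 ship[1->2]=1 ship[0->1]=1 prod=3 -> [24 8 1 1]
Step 10: demand=5,sold=1 ship[2->3]=1 ship[1->2]=1 ship[0->1]=1 prod=3 -> [26 8 1 1]
Step 11: demand=5,sold=1 ship[2->3]=1 ship[1->2]=1 ship[0->1]=1 prod=3 -> [28 8 1 1]
Step 12: demand=5,sold=1 ship[2->3]=1 ship[1->2]=1 ship[0->1]=1 prod=3 -> [30 8 1 1]
First stockout at step 6

6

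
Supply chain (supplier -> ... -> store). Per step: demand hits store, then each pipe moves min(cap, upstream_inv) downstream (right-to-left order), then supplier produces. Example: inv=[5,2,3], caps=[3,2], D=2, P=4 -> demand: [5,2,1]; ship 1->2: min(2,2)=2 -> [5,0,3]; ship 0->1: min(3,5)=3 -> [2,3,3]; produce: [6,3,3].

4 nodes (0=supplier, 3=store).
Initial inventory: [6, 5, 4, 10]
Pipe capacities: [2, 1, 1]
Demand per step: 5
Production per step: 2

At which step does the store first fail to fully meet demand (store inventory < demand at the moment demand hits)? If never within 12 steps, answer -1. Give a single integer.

Step 1: demand=5,sold=5 ship[2->3]=1 ship[1->2]=1 ship[0->1]=2 prod=2 -> [6 6 4 6]
Step 2: demand=5,sold=5 ship[2->3]=1 ship[1->2]=1 ship[0->1]=2 prod=2 -> [6 7 4 2]
Step 3: demand=5,sold=2 ship[2->3]=1 ship[1->2]=1 ship[0->1]=2 prod=2 -> [6 8 4 1]
Step 4: demand=5,sold=1 ship[2->3]=1 ship[1->2]=1 ship[0->1]=2 prod=2 -> [6 9 4 1]
Step 5: demand=5,sold=1 ship[2->3]=1 ship[1->2]=1 ship[0->1]=2 prod=2 -> [6 10 4 1]
Step 6: demand=5,sold=1 ship[2->3]=1 ship[1->2]=1 ship[0->1]=2 prod=2 -> [6 11 4 1]
Step 7: demand=5,sold=1 ship[2->3]=1 ship[1->2]=1 ship[0->1]=2 prod=2 -> [6 12 4 1]
Step 8: demand=5,sold=1 ship[2->3]=1 ship[1->2]=1 ship[0->1]=2 prod=2 -> [6 13 4 1]
Step 9: demand=5,sold=1 ship[2->3]=1 ship[1->2]=1 ship[0->1]=2 prod=2 -> [6 14 4 1]
Step 10: demand=5,sold=1 ship[2->3]=1 ship[1->2]=1 ship[0->1]=2 prod=2 -> [6 15 4 1]
Step 11: demand=5,sold=1 ship[2->3]=1 ship[1->2]=1 ship[0->1]=2 prod=2 -> [6 16 4 1]
Step 12: demand=5,sold=1 ship[2->3]=1 ship[1->2]=1 ship[0->1]=2 prod=2 -> [6 17 4 1]
First stockout at step 3

3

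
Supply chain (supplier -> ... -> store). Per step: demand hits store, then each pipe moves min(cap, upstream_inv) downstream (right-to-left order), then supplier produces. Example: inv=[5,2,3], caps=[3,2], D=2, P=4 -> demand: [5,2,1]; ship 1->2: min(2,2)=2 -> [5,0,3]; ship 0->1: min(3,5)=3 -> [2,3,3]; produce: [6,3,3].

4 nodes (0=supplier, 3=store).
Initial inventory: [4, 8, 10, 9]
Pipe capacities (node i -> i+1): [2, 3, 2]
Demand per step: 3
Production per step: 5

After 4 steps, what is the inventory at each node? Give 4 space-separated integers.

Step 1: demand=3,sold=3 ship[2->3]=2 ship[1->2]=3 ship[0->1]=2 prod=5 -> inv=[7 7 11 8]
Step 2: demand=3,sold=3 ship[2->3]=2 ship[1->2]=3 ship[0->1]=2 prod=5 -> inv=[10 6 12 7]
Step 3: demand=3,sold=3 ship[2->3]=2 ship[1->2]=3 ship[0->1]=2 prod=5 -> inv=[13 5 13 6]
Step 4: demand=3,sold=3 ship[2->3]=2 ship[1->2]=3 ship[0->1]=2 prod=5 -> inv=[16 4 14 5]

16 4 14 5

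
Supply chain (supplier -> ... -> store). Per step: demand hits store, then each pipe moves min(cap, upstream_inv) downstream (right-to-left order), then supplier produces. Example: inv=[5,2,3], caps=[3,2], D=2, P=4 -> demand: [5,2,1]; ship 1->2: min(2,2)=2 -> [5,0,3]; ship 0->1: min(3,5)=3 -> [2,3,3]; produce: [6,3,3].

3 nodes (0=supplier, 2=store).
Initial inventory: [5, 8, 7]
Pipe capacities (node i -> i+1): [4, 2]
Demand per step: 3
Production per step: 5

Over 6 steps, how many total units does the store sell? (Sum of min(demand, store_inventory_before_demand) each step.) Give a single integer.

Step 1: sold=3 (running total=3) -> [6 10 6]
Step 2: sold=3 (running total=6) -> [7 12 5]
Step 3: sold=3 (running total=9) -> [8 14 4]
Step 4: sold=3 (running total=12) -> [9 16 3]
Step 5: sold=3 (running total=15) -> [10 18 2]
Step 6: sold=2 (running total=17) -> [11 20 2]

Answer: 17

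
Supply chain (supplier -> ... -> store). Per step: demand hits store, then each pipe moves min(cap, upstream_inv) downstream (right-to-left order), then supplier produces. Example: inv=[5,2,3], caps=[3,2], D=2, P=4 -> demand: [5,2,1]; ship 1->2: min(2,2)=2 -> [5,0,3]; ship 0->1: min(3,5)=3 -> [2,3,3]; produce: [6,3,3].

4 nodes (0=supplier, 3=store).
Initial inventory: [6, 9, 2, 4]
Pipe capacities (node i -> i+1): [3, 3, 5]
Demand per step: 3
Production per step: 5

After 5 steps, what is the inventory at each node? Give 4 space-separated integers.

Step 1: demand=3,sold=3 ship[2->3]=2 ship[1->2]=3 ship[0->1]=3 prod=5 -> inv=[8 9 3 3]
Step 2: demand=3,sold=3 ship[2->3]=3 ship[1->2]=3 ship[0->1]=3 prod=5 -> inv=[10 9 3 3]
Step 3: demand=3,sold=3 ship[2->3]=3 ship[1->2]=3 ship[0->1]=3 prod=5 -> inv=[12 9 3 3]
Step 4: demand=3,sold=3 ship[2->3]=3 ship[1->2]=3 ship[0->1]=3 prod=5 -> inv=[14 9 3 3]
Step 5: demand=3,sold=3 ship[2->3]=3 ship[1->2]=3 ship[0->1]=3 prod=5 -> inv=[16 9 3 3]

16 9 3 3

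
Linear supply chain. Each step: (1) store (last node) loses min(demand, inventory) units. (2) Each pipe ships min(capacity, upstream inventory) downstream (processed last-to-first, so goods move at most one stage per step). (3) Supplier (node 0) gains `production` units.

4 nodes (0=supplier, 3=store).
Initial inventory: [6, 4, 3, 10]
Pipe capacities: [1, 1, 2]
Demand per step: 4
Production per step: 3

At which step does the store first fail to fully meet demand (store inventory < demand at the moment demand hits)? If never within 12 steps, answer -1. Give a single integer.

Step 1: demand=4,sold=4 ship[2->3]=2 ship[1->2]=1 ship[0->1]=1 prod=3 -> [8 4 2 8]
Step 2: demand=4,sold=4 ship[2->3]=2 ship[1->2]=1 ship[0->1]=1 prod=3 -> [10 4 1 6]
Step 3: demand=4,sold=4 ship[2->3]=1 ship[1->2]=1 ship[0->1]=1 prod=3 -> [12 4 1 3]
Step 4: demand=4,sold=3 ship[2->3]=1 ship[1->2]=1 ship[0->1]=1 prod=3 -> [14 4 1 1]
Step 5: demand=4,sold=1 ship[2->3]=1 ship[1->2]=1 ship[0->1]=1 prod=3 -> [16 4 1 1]
Step 6: demand=4,sold=1 ship[2->3]=1 ship[1->2]=1 ship[0->1]=1 prod=3 -> [18 4 1 1]
Step 7: demand=4,sold=1 ship[2->3]=1 ship[1->2]=1 ship[0->1]=1 prod=3 -> [20 4 1 1]
Step 8: demand=4,sold=1 ship[2->3]=1 ship[1->2]=1 ship[0->1]=1 prod=3 -> [22 4 1 1]
Step 9: demand=4,sold=1 ship[2->3]=1 ship[1->2]=1 ship[0->1]=1 prod=3 -> [24 4 1 1]
Step 10: demand=4,sold=1 ship[2->3]=1 ship[1->2]=1 ship[0->1]=1 prod=3 -> [26 4 1 1]
Step 11: demand=4,sold=1 ship[2->3]=1 ship[1->2]=1 ship[0->1]=1 prod=3 -> [28 4 1 1]
Step 12: demand=4,sold=1 ship[2->3]=1 ship[1->2]=1 ship[0->1]=1 prod=3 -> [30 4 1 1]
First stockout at step 4

4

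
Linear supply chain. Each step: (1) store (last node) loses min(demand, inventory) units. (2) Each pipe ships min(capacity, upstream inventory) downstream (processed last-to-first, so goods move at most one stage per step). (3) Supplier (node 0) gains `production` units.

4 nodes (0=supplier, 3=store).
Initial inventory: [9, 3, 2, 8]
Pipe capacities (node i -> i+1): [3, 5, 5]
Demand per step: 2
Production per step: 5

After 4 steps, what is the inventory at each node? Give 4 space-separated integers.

Step 1: demand=2,sold=2 ship[2->3]=2 ship[1->2]=3 ship[0->1]=3 prod=5 -> inv=[11 3 3 8]
Step 2: demand=2,sold=2 ship[2->3]=3 ship[1->2]=3 ship[0->1]=3 prod=5 -> inv=[13 3 3 9]
Step 3: demand=2,sold=2 ship[2->3]=3 ship[1->2]=3 ship[0->1]=3 prod=5 -> inv=[15 3 3 10]
Step 4: demand=2,sold=2 ship[2->3]=3 ship[1->2]=3 ship[0->1]=3 prod=5 -> inv=[17 3 3 11]

17 3 3 11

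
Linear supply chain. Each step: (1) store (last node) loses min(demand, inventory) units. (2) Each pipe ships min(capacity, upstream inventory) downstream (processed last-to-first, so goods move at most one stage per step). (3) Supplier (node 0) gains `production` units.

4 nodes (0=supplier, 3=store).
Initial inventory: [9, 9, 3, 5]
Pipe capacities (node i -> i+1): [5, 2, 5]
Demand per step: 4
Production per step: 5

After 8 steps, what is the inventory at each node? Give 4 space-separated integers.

Step 1: demand=4,sold=4 ship[2->3]=3 ship[1->2]=2 ship[0->1]=5 prod=5 -> inv=[9 12 2 4]
Step 2: demand=4,sold=4 ship[2->3]=2 ship[1->2]=2 ship[0->1]=5 prod=5 -> inv=[9 15 2 2]
Step 3: demand=4,sold=2 ship[2->3]=2 ship[1->2]=2 ship[0->1]=5 prod=5 -> inv=[9 18 2 2]
Step 4: demand=4,sold=2 ship[2->3]=2 ship[1->2]=2 ship[0->1]=5 prod=5 -> inv=[9 21 2 2]
Step 5: demand=4,sold=2 ship[2->3]=2 ship[1->2]=2 ship[0->1]=5 prod=5 -> inv=[9 24 2 2]
Step 6: demand=4,sold=2 ship[2->3]=2 ship[1->2]=2 ship[0->1]=5 prod=5 -> inv=[9 27 2 2]
Step 7: demand=4,sold=2 ship[2->3]=2 ship[1->2]=2 ship[0->1]=5 prod=5 -> inv=[9 30 2 2]
Step 8: demand=4,sold=2 ship[2->3]=2 ship[1->2]=2 ship[0->1]=5 prod=5 -> inv=[9 33 2 2]

9 33 2 2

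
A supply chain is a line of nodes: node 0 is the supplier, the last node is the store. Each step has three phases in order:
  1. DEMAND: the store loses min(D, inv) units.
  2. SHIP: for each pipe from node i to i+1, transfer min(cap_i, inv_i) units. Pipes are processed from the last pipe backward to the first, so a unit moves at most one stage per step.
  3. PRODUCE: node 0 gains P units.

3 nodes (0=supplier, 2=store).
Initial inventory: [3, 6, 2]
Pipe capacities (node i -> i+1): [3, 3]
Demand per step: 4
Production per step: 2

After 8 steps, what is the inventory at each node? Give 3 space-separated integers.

Step 1: demand=4,sold=2 ship[1->2]=3 ship[0->1]=3 prod=2 -> inv=[2 6 3]
Step 2: demand=4,sold=3 ship[1->2]=3 ship[0->1]=2 prod=2 -> inv=[2 5 3]
Step 3: demand=4,sold=3 ship[1->2]=3 ship[0->1]=2 prod=2 -> inv=[2 4 3]
Step 4: demand=4,sold=3 ship[1->2]=3 ship[0->1]=2 prod=2 -> inv=[2 3 3]
Step 5: demand=4,sold=3 ship[1->2]=3 ship[0->1]=2 prod=2 -> inv=[2 2 3]
Step 6: demand=4,sold=3 ship[1->2]=2 ship[0->1]=2 prod=2 -> inv=[2 2 2]
Step 7: demand=4,sold=2 ship[1->2]=2 ship[0->1]=2 prod=2 -> inv=[2 2 2]
Step 8: demand=4,sold=2 ship[1->2]=2 ship[0->1]=2 prod=2 -> inv=[2 2 2]

2 2 2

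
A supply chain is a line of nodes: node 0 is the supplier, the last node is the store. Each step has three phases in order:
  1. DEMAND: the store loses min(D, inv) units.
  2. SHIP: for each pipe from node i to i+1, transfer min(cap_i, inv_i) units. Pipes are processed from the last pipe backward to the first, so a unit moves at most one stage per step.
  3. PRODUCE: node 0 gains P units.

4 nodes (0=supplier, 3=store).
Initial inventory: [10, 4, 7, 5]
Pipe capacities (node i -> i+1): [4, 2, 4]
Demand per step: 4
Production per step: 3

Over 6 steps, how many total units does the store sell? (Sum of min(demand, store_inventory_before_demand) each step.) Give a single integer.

Step 1: sold=4 (running total=4) -> [9 6 5 5]
Step 2: sold=4 (running total=8) -> [8 8 3 5]
Step 3: sold=4 (running total=12) -> [7 10 2 4]
Step 4: sold=4 (running total=16) -> [6 12 2 2]
Step 5: sold=2 (running total=18) -> [5 14 2 2]
Step 6: sold=2 (running total=20) -> [4 16 2 2]

Answer: 20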